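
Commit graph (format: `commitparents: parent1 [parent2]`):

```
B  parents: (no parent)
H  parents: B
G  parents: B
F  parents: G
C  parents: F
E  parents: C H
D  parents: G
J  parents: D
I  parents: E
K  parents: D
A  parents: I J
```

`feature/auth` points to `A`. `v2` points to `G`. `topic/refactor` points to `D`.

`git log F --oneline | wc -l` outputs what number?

3

Walking parent pointers from F: reachable set = {B, F, G}.
That is 3 commits.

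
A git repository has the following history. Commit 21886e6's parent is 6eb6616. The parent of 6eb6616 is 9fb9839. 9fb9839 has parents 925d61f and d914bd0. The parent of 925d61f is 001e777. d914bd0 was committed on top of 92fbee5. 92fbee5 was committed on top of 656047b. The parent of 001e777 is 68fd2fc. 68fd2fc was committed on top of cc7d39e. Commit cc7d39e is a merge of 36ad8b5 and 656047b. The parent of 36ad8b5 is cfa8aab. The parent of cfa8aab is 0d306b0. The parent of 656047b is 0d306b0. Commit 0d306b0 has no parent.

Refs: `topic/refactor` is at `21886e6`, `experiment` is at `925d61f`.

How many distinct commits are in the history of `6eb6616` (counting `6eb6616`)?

Walking parent pointers from 6eb6616: reachable set = {001e777, 0d306b0, 36ad8b5, 656047b, 68fd2fc, 6eb6616, 925d61f, 92fbee5, 9fb9839, cc7d39e, cfa8aab, d914bd0}.
That is 12 commits.

12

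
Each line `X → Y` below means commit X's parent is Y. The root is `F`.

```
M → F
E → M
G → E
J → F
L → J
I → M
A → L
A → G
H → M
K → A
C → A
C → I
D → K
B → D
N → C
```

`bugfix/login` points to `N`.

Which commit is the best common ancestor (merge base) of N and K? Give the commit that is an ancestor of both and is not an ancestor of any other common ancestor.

A

Ancestors of N: {A, C, E, F, G, I, J, L, M, N}.
Ancestors of K: {A, E, F, G, J, K, L, M}.
Common ancestors: {A, E, F, G, J, L, M}.
Among these, A is not an ancestor of any other common ancestor — it is the merge base.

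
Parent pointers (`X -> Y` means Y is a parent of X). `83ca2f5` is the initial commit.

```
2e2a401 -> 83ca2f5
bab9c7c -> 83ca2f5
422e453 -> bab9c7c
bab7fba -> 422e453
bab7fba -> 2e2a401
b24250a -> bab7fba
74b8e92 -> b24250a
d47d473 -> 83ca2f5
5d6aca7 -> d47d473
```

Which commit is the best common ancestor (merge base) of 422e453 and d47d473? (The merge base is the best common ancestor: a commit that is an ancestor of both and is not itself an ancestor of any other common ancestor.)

83ca2f5

Ancestors of 422e453: {422e453, 83ca2f5, bab9c7c}.
Ancestors of d47d473: {83ca2f5, d47d473}.
Common ancestors: {83ca2f5}.
The only common ancestor is 83ca2f5, so it is the merge base.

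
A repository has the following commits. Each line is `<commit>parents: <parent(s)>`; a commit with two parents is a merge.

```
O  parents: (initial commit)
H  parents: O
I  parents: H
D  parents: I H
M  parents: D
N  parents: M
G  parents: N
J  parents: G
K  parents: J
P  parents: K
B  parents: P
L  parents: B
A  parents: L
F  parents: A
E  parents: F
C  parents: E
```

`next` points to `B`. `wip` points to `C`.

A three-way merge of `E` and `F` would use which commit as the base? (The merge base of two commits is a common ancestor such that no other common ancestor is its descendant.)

Ancestors of E: {A, B, D, E, F, G, H, I, J, K, L, M, N, O, P}.
Ancestors of F: {A, B, D, F, G, H, I, J, K, L, M, N, O, P}.
Common ancestors: {A, B, D, F, G, H, I, J, K, L, M, N, O, P}.
Among these, F is not an ancestor of any other common ancestor — it is the merge base.

F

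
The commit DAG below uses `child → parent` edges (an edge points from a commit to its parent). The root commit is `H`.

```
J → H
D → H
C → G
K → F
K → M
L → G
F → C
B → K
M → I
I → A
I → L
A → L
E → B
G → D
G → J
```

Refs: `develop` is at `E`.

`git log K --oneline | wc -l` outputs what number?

Walking parent pointers from K: reachable set = {A, C, D, F, G, H, I, J, K, L, M}.
That is 11 commits.

11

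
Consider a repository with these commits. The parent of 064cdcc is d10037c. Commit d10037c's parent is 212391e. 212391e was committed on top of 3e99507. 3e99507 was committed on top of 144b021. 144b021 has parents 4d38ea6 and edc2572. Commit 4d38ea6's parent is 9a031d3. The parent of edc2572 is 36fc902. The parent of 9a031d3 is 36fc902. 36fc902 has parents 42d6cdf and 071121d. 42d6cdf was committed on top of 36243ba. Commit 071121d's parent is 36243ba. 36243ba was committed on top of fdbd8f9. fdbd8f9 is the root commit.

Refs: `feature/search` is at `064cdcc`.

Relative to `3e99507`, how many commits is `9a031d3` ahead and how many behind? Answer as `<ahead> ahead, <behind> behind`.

Reachable from 9a031d3: {071121d, 36243ba, 36fc902, 42d6cdf, 9a031d3, fdbd8f9}.
Reachable from 3e99507: {071121d, 144b021, 36243ba, 36fc902, 3e99507, 42d6cdf, 4d38ea6, 9a031d3, edc2572, fdbd8f9}.
Only in 9a031d3's history (ahead): {} — 0.
Only in 3e99507's history (behind): {144b021, 3e99507, 4d38ea6, edc2572} — 4.

0 ahead, 4 behind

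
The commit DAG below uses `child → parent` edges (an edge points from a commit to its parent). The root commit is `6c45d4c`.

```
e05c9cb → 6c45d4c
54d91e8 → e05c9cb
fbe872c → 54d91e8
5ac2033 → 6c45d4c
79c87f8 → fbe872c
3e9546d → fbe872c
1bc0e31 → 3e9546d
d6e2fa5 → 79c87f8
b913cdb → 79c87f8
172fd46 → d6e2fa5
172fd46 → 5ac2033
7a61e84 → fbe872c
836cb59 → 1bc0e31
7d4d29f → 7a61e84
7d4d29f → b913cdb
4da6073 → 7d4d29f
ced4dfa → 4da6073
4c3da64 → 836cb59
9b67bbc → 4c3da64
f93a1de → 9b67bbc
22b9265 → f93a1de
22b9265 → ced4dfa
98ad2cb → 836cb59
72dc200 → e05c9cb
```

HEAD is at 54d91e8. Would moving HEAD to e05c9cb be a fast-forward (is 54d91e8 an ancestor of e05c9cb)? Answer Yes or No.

A fast-forward from 54d91e8 to e05c9cb is possible iff 54d91e8 is an ancestor of e05c9cb.
Ancestors of e05c9cb: {6c45d4c, e05c9cb}.
54d91e8 is not among them, so fast-forward is not possible.

No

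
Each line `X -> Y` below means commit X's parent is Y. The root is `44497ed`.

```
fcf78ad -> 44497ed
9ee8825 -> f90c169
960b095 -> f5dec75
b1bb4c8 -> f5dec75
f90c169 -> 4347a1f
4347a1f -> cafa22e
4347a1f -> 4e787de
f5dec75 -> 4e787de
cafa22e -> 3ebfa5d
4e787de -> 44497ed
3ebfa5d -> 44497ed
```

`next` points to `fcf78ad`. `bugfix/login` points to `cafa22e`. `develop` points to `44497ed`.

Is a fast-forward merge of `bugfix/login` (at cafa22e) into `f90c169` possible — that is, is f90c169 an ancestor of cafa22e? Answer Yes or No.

No

A fast-forward from f90c169 to cafa22e is possible iff f90c169 is an ancestor of cafa22e.
Ancestors of cafa22e: {3ebfa5d, 44497ed, cafa22e}.
f90c169 is not among them, so fast-forward is not possible.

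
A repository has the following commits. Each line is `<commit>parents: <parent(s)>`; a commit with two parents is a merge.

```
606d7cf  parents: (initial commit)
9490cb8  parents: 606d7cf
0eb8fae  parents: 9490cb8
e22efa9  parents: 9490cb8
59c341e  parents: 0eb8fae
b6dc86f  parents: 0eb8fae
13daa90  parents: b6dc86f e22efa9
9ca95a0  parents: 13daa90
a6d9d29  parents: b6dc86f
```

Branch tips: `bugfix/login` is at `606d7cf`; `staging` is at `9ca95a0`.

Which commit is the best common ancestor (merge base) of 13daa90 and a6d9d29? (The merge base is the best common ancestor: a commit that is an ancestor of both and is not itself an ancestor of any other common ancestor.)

Ancestors of 13daa90: {0eb8fae, 13daa90, 606d7cf, 9490cb8, b6dc86f, e22efa9}.
Ancestors of a6d9d29: {0eb8fae, 606d7cf, 9490cb8, a6d9d29, b6dc86f}.
Common ancestors: {0eb8fae, 606d7cf, 9490cb8, b6dc86f}.
Among these, b6dc86f is not an ancestor of any other common ancestor — it is the merge base.

b6dc86f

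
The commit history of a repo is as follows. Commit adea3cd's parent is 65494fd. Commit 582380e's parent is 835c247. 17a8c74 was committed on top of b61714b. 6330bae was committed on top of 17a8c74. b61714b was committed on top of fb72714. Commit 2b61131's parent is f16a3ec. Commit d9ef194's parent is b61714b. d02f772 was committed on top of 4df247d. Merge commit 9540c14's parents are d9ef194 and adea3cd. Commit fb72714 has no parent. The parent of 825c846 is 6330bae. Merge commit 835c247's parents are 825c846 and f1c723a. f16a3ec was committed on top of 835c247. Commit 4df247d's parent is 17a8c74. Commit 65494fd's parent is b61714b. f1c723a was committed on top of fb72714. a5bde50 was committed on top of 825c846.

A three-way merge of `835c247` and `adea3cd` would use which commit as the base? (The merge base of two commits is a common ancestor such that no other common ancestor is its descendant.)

Ancestors of 835c247: {17a8c74, 6330bae, 825c846, 835c247, b61714b, f1c723a, fb72714}.
Ancestors of adea3cd: {65494fd, adea3cd, b61714b, fb72714}.
Common ancestors: {b61714b, fb72714}.
Among these, b61714b is not an ancestor of any other common ancestor — it is the merge base.

b61714b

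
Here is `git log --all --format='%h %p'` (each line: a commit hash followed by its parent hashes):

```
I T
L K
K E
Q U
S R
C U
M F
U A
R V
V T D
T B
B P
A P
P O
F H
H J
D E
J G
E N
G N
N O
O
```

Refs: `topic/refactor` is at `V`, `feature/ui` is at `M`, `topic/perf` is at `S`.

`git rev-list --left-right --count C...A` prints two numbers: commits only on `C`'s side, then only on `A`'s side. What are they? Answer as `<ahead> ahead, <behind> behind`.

Reachable from C: {A, C, O, P, U}.
Reachable from A: {A, O, P}.
Only in C's history (ahead): {C, U} — 2.
Only in A's history (behind): {} — 0.

2 ahead, 0 behind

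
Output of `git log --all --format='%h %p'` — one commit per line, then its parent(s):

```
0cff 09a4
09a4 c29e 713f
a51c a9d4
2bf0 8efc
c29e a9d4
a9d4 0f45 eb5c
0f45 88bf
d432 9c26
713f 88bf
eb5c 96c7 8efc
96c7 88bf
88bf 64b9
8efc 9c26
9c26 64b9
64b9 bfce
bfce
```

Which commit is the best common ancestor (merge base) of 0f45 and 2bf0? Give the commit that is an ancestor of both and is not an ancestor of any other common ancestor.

Ancestors of 0f45: {0f45, 64b9, 88bf, bfce}.
Ancestors of 2bf0: {2bf0, 64b9, 8efc, 9c26, bfce}.
Common ancestors: {64b9, bfce}.
Among these, 64b9 is not an ancestor of any other common ancestor — it is the merge base.

64b9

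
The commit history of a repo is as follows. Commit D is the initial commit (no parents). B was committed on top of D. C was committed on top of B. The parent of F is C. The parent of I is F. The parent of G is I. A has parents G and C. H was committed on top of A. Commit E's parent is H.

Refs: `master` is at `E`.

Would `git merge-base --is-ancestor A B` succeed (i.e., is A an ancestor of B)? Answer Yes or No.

Ancestors of B: {B, D}.
A is not in that set, so it is not an ancestor of B.

No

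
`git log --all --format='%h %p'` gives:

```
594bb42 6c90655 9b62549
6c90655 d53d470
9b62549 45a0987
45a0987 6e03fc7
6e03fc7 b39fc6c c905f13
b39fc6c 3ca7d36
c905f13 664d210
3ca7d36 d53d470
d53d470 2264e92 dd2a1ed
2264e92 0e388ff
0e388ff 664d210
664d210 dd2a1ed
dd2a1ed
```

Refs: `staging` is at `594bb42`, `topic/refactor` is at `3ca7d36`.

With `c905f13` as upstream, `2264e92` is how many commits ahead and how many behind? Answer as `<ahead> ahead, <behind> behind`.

Reachable from 2264e92: {0e388ff, 2264e92, 664d210, dd2a1ed}.
Reachable from c905f13: {664d210, c905f13, dd2a1ed}.
Only in 2264e92's history (ahead): {0e388ff, 2264e92} — 2.
Only in c905f13's history (behind): {c905f13} — 1.

2 ahead, 1 behind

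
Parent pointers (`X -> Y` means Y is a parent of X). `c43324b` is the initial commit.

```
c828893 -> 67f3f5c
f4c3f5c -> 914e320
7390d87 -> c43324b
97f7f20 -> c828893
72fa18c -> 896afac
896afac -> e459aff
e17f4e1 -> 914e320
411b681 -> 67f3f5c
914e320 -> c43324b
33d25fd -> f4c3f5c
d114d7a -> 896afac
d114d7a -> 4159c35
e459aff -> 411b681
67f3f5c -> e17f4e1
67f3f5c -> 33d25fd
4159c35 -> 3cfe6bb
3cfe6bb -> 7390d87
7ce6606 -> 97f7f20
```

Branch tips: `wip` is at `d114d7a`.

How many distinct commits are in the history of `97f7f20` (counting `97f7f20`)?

Walking parent pointers from 97f7f20: reachable set = {33d25fd, 67f3f5c, 914e320, 97f7f20, c43324b, c828893, e17f4e1, f4c3f5c}.
That is 8 commits.

8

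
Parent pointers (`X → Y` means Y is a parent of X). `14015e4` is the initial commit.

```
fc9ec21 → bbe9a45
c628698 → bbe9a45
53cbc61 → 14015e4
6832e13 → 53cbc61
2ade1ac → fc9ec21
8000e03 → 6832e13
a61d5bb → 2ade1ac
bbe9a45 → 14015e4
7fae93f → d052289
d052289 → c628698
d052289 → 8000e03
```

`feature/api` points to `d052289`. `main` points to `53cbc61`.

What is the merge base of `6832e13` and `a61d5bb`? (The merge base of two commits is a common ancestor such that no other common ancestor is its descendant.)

Ancestors of 6832e13: {14015e4, 53cbc61, 6832e13}.
Ancestors of a61d5bb: {14015e4, 2ade1ac, a61d5bb, bbe9a45, fc9ec21}.
Common ancestors: {14015e4}.
The only common ancestor is 14015e4, so it is the merge base.

14015e4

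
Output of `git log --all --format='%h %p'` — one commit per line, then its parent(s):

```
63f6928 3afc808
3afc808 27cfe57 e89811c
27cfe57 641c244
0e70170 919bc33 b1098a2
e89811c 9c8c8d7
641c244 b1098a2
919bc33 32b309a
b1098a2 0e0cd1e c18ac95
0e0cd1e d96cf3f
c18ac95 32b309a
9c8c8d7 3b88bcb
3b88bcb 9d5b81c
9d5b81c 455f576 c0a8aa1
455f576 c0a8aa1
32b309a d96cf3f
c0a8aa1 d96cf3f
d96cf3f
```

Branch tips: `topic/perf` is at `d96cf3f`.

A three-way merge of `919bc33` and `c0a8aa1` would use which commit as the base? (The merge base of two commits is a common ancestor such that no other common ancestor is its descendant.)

Ancestors of 919bc33: {32b309a, 919bc33, d96cf3f}.
Ancestors of c0a8aa1: {c0a8aa1, d96cf3f}.
Common ancestors: {d96cf3f}.
The only common ancestor is d96cf3f, so it is the merge base.

d96cf3f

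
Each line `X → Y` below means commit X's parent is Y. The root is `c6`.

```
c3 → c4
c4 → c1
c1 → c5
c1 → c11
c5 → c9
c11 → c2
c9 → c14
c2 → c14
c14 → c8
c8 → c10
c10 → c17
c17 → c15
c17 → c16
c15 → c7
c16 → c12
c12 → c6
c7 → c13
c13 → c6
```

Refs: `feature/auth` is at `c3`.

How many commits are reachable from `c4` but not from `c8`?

Reachable from c4: {c1, c10, c11, c12, c13, c14, c15, c16, c17, c2, c4, c5, c6, c7, c8, c9}.
Reachable from c8: {c10, c12, c13, c15, c16, c17, c6, c7, c8}.
In c4's history but not c8's: {c1, c11, c14, c2, c4, c5, c9} — 7 commits.

7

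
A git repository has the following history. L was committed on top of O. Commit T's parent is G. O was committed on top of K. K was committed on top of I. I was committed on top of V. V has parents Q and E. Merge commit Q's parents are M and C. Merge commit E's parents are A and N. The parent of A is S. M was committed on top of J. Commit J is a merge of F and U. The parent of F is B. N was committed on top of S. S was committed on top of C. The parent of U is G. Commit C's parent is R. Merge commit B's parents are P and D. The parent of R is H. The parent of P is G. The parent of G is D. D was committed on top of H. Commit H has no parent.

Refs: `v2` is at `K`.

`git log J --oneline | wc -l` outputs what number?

Walking parent pointers from J: reachable set = {B, D, F, G, H, J, P, U}.
That is 8 commits.

8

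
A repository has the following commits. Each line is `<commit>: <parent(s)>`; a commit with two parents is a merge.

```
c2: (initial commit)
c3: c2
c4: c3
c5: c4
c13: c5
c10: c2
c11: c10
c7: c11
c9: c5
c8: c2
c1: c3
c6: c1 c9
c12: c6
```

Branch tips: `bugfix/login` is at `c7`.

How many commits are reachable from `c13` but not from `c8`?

Reachable from c13: {c13, c2, c3, c4, c5}.
Reachable from c8: {c2, c8}.
In c13's history but not c8's: {c13, c3, c4, c5} — 4 commits.

4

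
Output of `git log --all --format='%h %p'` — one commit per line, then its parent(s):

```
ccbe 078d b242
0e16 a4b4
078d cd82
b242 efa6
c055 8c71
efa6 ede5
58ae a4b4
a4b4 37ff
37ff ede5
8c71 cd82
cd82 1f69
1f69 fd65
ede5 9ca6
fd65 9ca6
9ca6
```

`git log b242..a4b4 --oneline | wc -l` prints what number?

2

Reachable from a4b4: {37ff, 9ca6, a4b4, ede5}.
Reachable from b242: {9ca6, b242, ede5, efa6}.
In a4b4's history but not b242's: {37ff, a4b4} — 2 commits.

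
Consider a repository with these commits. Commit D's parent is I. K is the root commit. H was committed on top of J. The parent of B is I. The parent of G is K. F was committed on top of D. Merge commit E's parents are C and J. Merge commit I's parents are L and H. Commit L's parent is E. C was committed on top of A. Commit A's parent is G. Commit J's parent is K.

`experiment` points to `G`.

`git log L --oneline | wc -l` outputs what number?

Walking parent pointers from L: reachable set = {A, C, E, G, J, K, L}.
That is 7 commits.

7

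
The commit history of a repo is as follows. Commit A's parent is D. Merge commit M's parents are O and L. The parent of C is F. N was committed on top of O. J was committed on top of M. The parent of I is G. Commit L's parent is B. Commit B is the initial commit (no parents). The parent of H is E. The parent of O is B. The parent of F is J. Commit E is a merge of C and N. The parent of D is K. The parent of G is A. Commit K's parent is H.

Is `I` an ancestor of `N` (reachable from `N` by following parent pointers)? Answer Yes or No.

No

Ancestors of N: {B, N, O}.
I is not in that set, so it is not an ancestor of N.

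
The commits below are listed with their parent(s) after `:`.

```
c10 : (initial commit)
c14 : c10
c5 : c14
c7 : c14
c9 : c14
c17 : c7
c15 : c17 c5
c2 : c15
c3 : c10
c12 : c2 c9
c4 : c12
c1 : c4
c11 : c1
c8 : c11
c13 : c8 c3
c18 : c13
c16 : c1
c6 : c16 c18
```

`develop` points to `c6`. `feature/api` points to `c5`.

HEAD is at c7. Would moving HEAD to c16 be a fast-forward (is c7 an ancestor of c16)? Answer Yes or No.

A fast-forward from c7 to c16 is possible iff c7 is an ancestor of c16.
Ancestors of c16: {c1, c10, c12, c14, c15, c16, c17, c2, c4, c5, c7, c9}.
c7 is among them, so fast-forward is possible.

Yes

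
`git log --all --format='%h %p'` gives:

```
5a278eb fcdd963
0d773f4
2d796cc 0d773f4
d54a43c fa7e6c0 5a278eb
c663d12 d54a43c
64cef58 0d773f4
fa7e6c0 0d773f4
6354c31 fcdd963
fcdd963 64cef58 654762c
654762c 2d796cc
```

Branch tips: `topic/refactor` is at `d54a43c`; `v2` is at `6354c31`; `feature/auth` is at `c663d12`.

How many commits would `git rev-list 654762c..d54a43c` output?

5

Reachable from d54a43c: {0d773f4, 2d796cc, 5a278eb, 64cef58, 654762c, d54a43c, fa7e6c0, fcdd963}.
Reachable from 654762c: {0d773f4, 2d796cc, 654762c}.
In d54a43c's history but not 654762c's: {5a278eb, 64cef58, d54a43c, fa7e6c0, fcdd963} — 5 commits.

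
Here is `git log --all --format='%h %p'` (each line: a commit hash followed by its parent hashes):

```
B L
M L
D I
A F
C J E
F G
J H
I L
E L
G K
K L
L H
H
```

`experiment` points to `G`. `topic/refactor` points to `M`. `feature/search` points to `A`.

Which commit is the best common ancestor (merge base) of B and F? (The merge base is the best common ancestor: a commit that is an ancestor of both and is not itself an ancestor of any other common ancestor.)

L

Ancestors of B: {B, H, L}.
Ancestors of F: {F, G, H, K, L}.
Common ancestors: {H, L}.
Among these, L is not an ancestor of any other common ancestor — it is the merge base.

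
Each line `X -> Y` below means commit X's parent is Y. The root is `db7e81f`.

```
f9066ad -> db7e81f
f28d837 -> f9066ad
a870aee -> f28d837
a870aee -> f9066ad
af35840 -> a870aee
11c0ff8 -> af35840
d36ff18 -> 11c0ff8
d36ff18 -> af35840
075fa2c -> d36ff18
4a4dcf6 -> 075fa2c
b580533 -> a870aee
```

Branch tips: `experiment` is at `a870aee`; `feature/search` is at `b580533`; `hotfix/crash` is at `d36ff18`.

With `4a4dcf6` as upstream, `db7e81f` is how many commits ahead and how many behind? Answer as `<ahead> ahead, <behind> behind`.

0 ahead, 8 behind

Reachable from db7e81f: {db7e81f}.
Reachable from 4a4dcf6: {075fa2c, 11c0ff8, 4a4dcf6, a870aee, af35840, d36ff18, db7e81f, f28d837, f9066ad}.
Only in db7e81f's history (ahead): {} — 0.
Only in 4a4dcf6's history (behind): {075fa2c, 11c0ff8, 4a4dcf6, a870aee, af35840, d36ff18, f28d837, f9066ad} — 8.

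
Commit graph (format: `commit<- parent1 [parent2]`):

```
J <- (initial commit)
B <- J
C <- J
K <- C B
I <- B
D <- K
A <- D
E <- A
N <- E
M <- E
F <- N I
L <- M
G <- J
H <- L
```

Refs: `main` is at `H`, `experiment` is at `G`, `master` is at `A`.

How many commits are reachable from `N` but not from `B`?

Reachable from N: {A, B, C, D, E, J, K, N}.
Reachable from B: {B, J}.
In N's history but not B's: {A, C, D, E, K, N} — 6 commits.

6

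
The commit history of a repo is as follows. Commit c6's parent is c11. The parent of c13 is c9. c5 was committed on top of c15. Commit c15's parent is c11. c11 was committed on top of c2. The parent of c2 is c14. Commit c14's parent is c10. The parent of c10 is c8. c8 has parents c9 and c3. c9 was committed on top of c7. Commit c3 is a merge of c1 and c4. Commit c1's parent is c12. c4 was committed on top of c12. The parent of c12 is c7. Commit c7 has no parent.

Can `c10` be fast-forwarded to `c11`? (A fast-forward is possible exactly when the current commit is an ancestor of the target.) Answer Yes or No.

Yes

A fast-forward from c10 to c11 is possible iff c10 is an ancestor of c11.
Ancestors of c11: {c1, c10, c11, c12, c14, c2, c3, c4, c7, c8, c9}.
c10 is among them, so fast-forward is possible.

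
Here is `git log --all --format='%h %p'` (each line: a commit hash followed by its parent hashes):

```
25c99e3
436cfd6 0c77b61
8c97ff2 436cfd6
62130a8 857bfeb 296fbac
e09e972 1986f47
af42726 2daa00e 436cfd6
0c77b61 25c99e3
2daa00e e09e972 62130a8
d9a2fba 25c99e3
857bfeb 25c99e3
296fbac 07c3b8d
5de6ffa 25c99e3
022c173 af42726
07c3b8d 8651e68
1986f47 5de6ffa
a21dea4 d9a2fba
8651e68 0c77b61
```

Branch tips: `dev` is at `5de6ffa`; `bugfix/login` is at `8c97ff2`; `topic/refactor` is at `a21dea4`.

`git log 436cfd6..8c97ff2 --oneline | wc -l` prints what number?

1

Reachable from 8c97ff2: {0c77b61, 25c99e3, 436cfd6, 8c97ff2}.
Reachable from 436cfd6: {0c77b61, 25c99e3, 436cfd6}.
In 8c97ff2's history but not 436cfd6's: {8c97ff2} — 1 commit.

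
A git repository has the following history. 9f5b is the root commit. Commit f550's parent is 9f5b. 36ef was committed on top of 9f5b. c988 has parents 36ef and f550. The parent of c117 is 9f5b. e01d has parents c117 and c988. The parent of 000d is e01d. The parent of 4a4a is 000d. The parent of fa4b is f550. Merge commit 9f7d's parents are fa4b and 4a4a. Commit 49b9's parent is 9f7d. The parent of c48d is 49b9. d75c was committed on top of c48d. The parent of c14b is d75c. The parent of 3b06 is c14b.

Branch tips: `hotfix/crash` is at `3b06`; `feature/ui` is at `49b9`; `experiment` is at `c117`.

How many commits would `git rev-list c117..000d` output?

5

Reachable from 000d: {000d, 36ef, 9f5b, c117, c988, e01d, f550}.
Reachable from c117: {9f5b, c117}.
In 000d's history but not c117's: {000d, 36ef, c988, e01d, f550} — 5 commits.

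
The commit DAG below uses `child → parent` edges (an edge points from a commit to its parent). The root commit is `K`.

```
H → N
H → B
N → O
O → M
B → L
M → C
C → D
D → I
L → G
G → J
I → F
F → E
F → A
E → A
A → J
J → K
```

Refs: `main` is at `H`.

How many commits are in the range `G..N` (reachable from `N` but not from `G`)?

Reachable from N: {A, C, D, E, F, I, J, K, M, N, O}.
Reachable from G: {G, J, K}.
In N's history but not G's: {A, C, D, E, F, I, M, N, O} — 9 commits.

9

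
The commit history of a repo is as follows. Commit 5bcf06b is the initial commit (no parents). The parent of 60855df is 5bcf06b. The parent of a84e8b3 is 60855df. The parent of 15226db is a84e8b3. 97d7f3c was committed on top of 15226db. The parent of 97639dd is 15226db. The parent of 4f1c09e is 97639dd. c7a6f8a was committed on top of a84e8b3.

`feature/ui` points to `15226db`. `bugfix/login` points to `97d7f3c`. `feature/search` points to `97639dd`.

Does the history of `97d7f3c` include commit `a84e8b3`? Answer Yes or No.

Ancestors of 97d7f3c (commits reachable by following parents): {15226db, 5bcf06b, 60855df, 97d7f3c, a84e8b3}.
a84e8b3 is in that set, so it is an ancestor of 97d7f3c.

Yes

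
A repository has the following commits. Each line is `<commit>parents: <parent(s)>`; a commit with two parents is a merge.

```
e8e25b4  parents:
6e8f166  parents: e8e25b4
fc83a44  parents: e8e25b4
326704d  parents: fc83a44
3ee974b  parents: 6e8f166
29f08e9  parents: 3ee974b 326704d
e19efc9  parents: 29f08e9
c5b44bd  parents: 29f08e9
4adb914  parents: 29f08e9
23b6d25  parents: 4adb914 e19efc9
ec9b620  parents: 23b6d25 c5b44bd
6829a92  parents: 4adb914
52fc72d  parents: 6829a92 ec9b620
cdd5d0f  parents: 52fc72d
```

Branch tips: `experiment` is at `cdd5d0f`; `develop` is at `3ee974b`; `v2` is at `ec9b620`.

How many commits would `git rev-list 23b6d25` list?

9

Walking parent pointers from 23b6d25: reachable set = {23b6d25, 29f08e9, 326704d, 3ee974b, 4adb914, 6e8f166, e19efc9, e8e25b4, fc83a44}.
That is 9 commits.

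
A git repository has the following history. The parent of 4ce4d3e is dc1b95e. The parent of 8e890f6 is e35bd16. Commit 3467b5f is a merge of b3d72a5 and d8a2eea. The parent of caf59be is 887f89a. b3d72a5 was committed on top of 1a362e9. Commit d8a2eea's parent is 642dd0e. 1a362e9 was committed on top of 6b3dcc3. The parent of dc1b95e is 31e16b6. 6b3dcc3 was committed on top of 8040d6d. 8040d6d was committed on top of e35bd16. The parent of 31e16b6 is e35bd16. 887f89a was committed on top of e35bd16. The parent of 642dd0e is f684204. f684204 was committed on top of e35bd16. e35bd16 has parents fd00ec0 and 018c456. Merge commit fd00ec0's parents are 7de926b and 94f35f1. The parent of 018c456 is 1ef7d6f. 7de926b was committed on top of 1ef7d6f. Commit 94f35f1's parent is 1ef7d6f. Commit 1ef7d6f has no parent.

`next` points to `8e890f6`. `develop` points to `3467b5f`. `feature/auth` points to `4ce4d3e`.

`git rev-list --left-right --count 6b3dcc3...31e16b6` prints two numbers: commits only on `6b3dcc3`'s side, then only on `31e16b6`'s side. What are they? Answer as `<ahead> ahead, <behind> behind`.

2 ahead, 1 behind

Reachable from 6b3dcc3: {018c456, 1ef7d6f, 6b3dcc3, 7de926b, 8040d6d, 94f35f1, e35bd16, fd00ec0}.
Reachable from 31e16b6: {018c456, 1ef7d6f, 31e16b6, 7de926b, 94f35f1, e35bd16, fd00ec0}.
Only in 6b3dcc3's history (ahead): {6b3dcc3, 8040d6d} — 2.
Only in 31e16b6's history (behind): {31e16b6} — 1.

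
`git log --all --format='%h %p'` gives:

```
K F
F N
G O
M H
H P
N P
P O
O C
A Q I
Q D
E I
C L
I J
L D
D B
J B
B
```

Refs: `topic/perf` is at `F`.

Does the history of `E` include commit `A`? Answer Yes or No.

No

Ancestors of E: {B, E, I, J}.
A is not in that set, so it is not an ancestor of E.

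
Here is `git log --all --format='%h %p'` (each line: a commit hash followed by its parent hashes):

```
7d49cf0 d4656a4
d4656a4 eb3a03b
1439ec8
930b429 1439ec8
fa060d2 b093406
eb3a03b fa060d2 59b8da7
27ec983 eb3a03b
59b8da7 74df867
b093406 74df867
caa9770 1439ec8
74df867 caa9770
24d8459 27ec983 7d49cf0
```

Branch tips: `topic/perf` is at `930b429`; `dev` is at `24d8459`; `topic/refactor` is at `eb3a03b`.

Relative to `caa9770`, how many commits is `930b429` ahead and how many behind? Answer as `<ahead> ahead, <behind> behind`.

Reachable from 930b429: {1439ec8, 930b429}.
Reachable from caa9770: {1439ec8, caa9770}.
Only in 930b429's history (ahead): {930b429} — 1.
Only in caa9770's history (behind): {caa9770} — 1.

1 ahead, 1 behind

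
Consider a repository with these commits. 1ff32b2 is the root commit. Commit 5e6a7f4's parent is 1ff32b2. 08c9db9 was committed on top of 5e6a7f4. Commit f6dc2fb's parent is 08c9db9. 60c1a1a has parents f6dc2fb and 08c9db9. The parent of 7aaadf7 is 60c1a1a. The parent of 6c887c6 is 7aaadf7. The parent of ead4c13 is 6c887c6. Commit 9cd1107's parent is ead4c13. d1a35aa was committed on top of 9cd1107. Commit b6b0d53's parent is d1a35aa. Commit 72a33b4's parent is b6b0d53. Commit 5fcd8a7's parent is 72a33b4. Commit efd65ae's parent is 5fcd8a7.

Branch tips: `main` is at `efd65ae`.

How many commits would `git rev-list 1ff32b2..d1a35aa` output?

9

Reachable from d1a35aa: {08c9db9, 1ff32b2, 5e6a7f4, 60c1a1a, 6c887c6, 7aaadf7, 9cd1107, d1a35aa, ead4c13, f6dc2fb}.
Reachable from 1ff32b2: {1ff32b2}.
In d1a35aa's history but not 1ff32b2's: {08c9db9, 5e6a7f4, 60c1a1a, 6c887c6, 7aaadf7, 9cd1107, d1a35aa, ead4c13, f6dc2fb} — 9 commits.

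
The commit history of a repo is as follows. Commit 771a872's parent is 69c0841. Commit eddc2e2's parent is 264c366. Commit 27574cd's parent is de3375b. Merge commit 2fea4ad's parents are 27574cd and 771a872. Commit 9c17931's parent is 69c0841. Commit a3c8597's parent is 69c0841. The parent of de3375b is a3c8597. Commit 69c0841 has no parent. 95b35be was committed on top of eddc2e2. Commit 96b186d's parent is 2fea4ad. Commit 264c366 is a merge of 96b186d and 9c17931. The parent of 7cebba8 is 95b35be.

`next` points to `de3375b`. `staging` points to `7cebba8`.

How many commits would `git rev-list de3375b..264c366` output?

6

Reachable from 264c366: {264c366, 27574cd, 2fea4ad, 69c0841, 771a872, 96b186d, 9c17931, a3c8597, de3375b}.
Reachable from de3375b: {69c0841, a3c8597, de3375b}.
In 264c366's history but not de3375b's: {264c366, 27574cd, 2fea4ad, 771a872, 96b186d, 9c17931} — 6 commits.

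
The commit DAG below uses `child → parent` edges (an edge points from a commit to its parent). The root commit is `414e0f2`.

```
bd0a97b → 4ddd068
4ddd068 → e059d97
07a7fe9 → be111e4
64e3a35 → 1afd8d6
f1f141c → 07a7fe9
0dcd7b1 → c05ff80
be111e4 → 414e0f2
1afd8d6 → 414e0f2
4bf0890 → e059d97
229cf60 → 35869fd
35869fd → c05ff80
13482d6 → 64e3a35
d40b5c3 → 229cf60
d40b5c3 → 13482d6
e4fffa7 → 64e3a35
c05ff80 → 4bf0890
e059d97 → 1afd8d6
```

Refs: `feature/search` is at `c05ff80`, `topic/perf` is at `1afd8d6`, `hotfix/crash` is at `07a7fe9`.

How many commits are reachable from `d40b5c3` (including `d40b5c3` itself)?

10

Walking parent pointers from d40b5c3: reachable set = {13482d6, 1afd8d6, 229cf60, 35869fd, 414e0f2, 4bf0890, 64e3a35, c05ff80, d40b5c3, e059d97}.
That is 10 commits.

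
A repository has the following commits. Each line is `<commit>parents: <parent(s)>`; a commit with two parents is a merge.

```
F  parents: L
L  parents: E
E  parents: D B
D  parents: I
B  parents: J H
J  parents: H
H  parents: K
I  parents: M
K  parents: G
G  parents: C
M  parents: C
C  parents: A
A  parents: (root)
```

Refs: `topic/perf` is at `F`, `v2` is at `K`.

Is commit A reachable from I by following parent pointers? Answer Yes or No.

Ancestors of I (commits reachable by following parents): {A, C, I, M}.
A is in that set, so it is an ancestor of I.

Yes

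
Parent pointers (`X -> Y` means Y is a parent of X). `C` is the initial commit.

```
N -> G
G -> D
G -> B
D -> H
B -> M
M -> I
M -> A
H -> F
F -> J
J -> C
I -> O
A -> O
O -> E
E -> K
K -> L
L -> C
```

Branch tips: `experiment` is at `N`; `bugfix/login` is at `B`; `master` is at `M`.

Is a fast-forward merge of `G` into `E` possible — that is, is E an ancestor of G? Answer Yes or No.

A fast-forward from E to G is possible iff E is an ancestor of G.
Ancestors of G: {A, B, C, D, E, F, G, H, I, J, K, L, M, O}.
E is among them, so fast-forward is possible.

Yes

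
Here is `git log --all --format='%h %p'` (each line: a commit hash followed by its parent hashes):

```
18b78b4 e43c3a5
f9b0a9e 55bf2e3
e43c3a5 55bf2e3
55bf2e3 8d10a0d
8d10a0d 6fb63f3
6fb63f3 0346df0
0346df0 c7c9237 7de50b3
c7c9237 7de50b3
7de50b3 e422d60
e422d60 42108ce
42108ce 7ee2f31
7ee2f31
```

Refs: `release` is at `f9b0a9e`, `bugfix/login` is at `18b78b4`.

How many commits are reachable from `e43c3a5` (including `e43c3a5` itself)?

Walking parent pointers from e43c3a5: reachable set = {0346df0, 42108ce, 55bf2e3, 6fb63f3, 7de50b3, 7ee2f31, 8d10a0d, c7c9237, e422d60, e43c3a5}.
That is 10 commits.

10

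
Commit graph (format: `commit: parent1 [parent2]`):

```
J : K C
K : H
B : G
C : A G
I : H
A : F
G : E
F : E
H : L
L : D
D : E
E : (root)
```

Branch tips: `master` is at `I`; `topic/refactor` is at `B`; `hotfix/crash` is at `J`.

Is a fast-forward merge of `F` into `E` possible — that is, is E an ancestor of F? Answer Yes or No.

Yes

A fast-forward from E to F is possible iff E is an ancestor of F.
Ancestors of F: {E, F}.
E is among them, so fast-forward is possible.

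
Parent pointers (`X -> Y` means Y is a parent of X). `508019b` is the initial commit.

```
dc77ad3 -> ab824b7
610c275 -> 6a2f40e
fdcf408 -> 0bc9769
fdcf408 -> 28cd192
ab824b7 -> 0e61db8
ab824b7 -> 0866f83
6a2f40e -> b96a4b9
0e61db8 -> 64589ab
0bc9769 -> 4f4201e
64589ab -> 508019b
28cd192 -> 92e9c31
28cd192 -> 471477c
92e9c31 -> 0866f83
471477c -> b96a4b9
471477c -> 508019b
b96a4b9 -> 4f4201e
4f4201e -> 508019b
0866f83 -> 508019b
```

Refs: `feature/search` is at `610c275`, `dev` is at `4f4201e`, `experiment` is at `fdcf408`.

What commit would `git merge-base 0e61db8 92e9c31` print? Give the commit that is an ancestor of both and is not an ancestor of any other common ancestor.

Ancestors of 0e61db8: {0e61db8, 508019b, 64589ab}.
Ancestors of 92e9c31: {0866f83, 508019b, 92e9c31}.
Common ancestors: {508019b}.
The only common ancestor is 508019b, so it is the merge base.

508019b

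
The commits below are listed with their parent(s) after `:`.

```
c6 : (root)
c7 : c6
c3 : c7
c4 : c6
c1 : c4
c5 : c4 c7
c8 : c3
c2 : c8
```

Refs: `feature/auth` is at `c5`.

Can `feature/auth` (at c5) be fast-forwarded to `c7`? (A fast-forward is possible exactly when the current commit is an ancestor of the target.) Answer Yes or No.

A fast-forward from c5 to c7 is possible iff c5 is an ancestor of c7.
Ancestors of c7: {c6, c7}.
c5 is not among them, so fast-forward is not possible.

No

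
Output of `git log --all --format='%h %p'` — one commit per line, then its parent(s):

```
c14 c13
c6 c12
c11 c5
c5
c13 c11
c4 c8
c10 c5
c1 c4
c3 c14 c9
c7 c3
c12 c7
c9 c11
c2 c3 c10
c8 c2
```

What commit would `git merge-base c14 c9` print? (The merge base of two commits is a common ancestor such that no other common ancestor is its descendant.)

c11

Ancestors of c14: {c11, c13, c14, c5}.
Ancestors of c9: {c11, c5, c9}.
Common ancestors: {c11, c5}.
Among these, c11 is not an ancestor of any other common ancestor — it is the merge base.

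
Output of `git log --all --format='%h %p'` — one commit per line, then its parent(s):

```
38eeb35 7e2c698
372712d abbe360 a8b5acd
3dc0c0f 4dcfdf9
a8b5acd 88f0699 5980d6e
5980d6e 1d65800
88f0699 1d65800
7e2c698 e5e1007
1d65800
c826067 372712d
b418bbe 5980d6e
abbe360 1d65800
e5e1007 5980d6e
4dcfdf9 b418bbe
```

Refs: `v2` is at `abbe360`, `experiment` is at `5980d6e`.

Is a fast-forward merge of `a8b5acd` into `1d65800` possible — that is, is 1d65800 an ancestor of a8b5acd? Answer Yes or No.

A fast-forward from 1d65800 to a8b5acd is possible iff 1d65800 is an ancestor of a8b5acd.
Ancestors of a8b5acd: {1d65800, 5980d6e, 88f0699, a8b5acd}.
1d65800 is among them, so fast-forward is possible.

Yes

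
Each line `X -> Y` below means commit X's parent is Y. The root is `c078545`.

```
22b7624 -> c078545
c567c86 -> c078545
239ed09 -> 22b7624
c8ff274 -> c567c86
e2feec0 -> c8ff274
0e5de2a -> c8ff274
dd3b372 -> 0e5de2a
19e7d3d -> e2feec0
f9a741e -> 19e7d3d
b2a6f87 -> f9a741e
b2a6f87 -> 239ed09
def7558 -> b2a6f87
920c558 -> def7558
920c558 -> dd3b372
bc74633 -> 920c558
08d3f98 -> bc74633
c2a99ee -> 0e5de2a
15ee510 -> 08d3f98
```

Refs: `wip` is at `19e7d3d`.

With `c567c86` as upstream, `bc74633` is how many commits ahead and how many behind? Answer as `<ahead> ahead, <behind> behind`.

Reachable from bc74633: {0e5de2a, 19e7d3d, 22b7624, 239ed09, 920c558, b2a6f87, bc74633, c078545, c567c86, c8ff274, dd3b372, def7558, e2feec0, f9a741e}.
Reachable from c567c86: {c078545, c567c86}.
Only in bc74633's history (ahead): {0e5de2a, 19e7d3d, 22b7624, 239ed09, 920c558, b2a6f87, bc74633, c8ff274, dd3b372, def7558, e2feec0, f9a741e} — 12.
Only in c567c86's history (behind): {} — 0.

12 ahead, 0 behind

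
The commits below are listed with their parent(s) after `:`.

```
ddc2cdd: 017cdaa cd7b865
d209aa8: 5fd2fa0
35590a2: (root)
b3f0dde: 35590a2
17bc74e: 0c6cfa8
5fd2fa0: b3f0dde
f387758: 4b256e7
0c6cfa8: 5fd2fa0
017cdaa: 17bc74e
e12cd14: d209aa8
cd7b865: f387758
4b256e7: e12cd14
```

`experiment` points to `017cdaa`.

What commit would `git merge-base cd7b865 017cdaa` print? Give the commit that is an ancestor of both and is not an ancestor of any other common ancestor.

Ancestors of cd7b865: {35590a2, 4b256e7, 5fd2fa0, b3f0dde, cd7b865, d209aa8, e12cd14, f387758}.
Ancestors of 017cdaa: {017cdaa, 0c6cfa8, 17bc74e, 35590a2, 5fd2fa0, b3f0dde}.
Common ancestors: {35590a2, 5fd2fa0, b3f0dde}.
Among these, 5fd2fa0 is not an ancestor of any other common ancestor — it is the merge base.

5fd2fa0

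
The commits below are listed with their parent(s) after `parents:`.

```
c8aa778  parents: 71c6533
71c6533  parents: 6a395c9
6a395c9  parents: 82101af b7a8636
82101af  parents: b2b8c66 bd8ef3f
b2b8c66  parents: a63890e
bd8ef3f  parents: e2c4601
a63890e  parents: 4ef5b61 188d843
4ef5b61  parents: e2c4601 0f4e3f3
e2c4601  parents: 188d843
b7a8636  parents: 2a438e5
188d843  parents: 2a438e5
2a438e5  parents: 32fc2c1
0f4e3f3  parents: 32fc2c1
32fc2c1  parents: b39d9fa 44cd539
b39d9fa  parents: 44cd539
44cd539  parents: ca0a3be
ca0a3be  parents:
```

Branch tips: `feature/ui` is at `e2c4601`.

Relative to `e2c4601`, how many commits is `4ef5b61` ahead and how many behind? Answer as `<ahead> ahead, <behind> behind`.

2 ahead, 0 behind

Reachable from 4ef5b61: {0f4e3f3, 188d843, 2a438e5, 32fc2c1, 44cd539, 4ef5b61, b39d9fa, ca0a3be, e2c4601}.
Reachable from e2c4601: {188d843, 2a438e5, 32fc2c1, 44cd539, b39d9fa, ca0a3be, e2c4601}.
Only in 4ef5b61's history (ahead): {0f4e3f3, 4ef5b61} — 2.
Only in e2c4601's history (behind): {} — 0.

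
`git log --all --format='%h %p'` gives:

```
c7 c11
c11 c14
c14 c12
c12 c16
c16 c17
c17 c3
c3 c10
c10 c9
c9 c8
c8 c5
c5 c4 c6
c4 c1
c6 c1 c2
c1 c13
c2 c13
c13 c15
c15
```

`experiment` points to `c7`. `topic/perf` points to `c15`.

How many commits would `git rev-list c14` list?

15

Walking parent pointers from c14: reachable set = {c1, c10, c12, c13, c14, c15, c16, c17, c2, c3, c4, c5, c6, c8, c9}.
That is 15 commits.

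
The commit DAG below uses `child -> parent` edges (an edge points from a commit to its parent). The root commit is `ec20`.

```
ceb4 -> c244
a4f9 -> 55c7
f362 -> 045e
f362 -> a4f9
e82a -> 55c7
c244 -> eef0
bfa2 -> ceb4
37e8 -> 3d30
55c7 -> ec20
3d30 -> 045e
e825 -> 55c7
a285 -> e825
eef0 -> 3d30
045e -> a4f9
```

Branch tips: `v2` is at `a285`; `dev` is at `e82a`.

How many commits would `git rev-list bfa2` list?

Walking parent pointers from bfa2: reachable set = {045e, 3d30, 55c7, a4f9, bfa2, c244, ceb4, ec20, eef0}.
That is 9 commits.

9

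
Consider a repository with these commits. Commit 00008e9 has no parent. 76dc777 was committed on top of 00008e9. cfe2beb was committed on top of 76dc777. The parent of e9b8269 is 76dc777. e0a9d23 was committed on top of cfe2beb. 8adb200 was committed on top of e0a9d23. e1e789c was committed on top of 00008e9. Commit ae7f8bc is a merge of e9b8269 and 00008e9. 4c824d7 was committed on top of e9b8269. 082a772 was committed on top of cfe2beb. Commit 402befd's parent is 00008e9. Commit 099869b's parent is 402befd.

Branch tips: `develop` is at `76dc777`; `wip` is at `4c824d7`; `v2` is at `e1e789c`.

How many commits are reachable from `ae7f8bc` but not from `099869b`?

3

Reachable from ae7f8bc: {00008e9, 76dc777, ae7f8bc, e9b8269}.
Reachable from 099869b: {00008e9, 099869b, 402befd}.
In ae7f8bc's history but not 099869b's: {76dc777, ae7f8bc, e9b8269} — 3 commits.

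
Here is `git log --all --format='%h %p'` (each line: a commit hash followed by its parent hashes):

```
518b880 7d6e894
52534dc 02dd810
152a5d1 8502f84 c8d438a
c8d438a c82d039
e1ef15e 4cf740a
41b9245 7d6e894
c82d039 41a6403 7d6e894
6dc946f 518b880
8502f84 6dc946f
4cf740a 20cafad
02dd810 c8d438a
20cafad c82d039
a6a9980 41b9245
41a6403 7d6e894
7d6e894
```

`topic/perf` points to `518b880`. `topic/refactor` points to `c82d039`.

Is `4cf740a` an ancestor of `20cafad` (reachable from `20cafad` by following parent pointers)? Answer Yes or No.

No

Ancestors of 20cafad: {20cafad, 41a6403, 7d6e894, c82d039}.
4cf740a is not in that set, so it is not an ancestor of 20cafad.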